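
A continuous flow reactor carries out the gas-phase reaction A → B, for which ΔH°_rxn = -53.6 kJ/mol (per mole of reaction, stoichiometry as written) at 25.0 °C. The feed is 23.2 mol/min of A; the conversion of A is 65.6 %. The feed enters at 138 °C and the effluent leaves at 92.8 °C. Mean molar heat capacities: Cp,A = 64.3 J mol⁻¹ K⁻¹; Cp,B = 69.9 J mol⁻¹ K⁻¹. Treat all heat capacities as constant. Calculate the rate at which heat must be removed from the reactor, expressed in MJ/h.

Q_out = 52.6 MJ/h

Extent of reaction ξ = 0.656 × 23.2 = 15.219 mol/min
Reaction term: ξ·ΔH°_rxn = 15.219 × -53.6 = -815.75 kJ/min
Sensible, feed 138→25 °C: -168.57 kJ/min
Outlet flows (mol/min): A 7.9808, B 15.219
Sensible, products 25→92.8 °C: 106.92 kJ/min
Q = ΔH = -877.4 kJ/min = -14.623 kW
Heat removed = 52.644 MJ/h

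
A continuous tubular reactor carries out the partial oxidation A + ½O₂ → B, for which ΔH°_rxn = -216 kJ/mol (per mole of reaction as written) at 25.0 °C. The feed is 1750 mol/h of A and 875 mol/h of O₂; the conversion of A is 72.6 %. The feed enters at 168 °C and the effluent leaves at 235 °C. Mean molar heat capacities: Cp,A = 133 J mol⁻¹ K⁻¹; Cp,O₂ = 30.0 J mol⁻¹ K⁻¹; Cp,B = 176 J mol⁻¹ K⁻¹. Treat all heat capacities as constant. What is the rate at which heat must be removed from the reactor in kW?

Q_out = 69.3 kW

Extent of reaction ξ = 0.726 × 1750 = 1270.5 mol/h
Reaction term: ξ·ΔH°_rxn = 1270.5 × -216 = -274430 kJ/h
Sensible, feed 168→25 °C: -37037 kJ/h
Outlet flows (mol/h): A 479.5, O₂ 239.75, B 1270.5
Sensible, products 25→235 °C: 61861 kJ/h
Q = ΔH = -249600 kJ/h = -69.335 kW
Heat removed = 69.335 kW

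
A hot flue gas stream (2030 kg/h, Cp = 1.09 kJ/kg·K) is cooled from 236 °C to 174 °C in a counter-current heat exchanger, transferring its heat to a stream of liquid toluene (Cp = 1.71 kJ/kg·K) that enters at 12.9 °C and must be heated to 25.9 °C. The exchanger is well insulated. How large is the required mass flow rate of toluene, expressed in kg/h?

ṁ_c = 6170 kg/h

Heat released by hot stream: Q = 2030 × 1.09 × (236 − 174) = 137190 kJ/h
Energy balance on cold side (adiabatic exchanger): Q = ṁ_c·Cp_c·(T_c,out − T_c,in)
ṁ_c = 137190 / [1.71 × (25.9 − 12.9)] = 6171.3 kg/h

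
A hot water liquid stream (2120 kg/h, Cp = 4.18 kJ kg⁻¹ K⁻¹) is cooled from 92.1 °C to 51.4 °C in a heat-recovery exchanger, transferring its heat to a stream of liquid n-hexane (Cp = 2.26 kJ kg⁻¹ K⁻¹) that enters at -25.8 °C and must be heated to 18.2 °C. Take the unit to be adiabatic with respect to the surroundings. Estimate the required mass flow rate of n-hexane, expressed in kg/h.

Heat released by hot stream: Q = 2120 × 4.18 × (92.1 − 51.4) = 360670 kJ/h
Energy balance on cold side (adiabatic exchanger): Q = ṁ_c·Cp_c·(T_c,out − T_c,in)
ṁ_c = 360670 / [2.26 × (18.2 − -25.8)] = 3627 kg/h

ṁ_c = 3630 kg/h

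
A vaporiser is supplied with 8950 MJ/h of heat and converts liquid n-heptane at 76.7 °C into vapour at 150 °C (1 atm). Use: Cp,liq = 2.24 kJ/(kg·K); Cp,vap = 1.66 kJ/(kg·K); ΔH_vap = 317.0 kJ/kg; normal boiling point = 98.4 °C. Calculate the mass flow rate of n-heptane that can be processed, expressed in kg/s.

Δh = 2.24×(98.4−76.7) + 317.0 + 1.66×(150−98.4) = 451.26 kJ/kg
Q = 8950 MJ/h = 2486.1 kJ/s = 2486.1 kJ/s
ṁ = Q/Δh = 2486.1 / 451.26 = 5.5092 kg/s

ṁ = 5.51 kg/s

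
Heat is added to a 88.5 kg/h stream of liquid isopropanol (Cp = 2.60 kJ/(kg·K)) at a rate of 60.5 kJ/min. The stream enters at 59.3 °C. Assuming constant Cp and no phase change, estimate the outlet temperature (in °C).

Q = 60.5 kJ/min = 3630 kJ/h
ΔT = Q/(ṁ·Cp) = 3630/(88.5×2.60) = 15.776 K
T_out = 59.3 + 15.776 = 75.076 °C

T_out = 75.1 °C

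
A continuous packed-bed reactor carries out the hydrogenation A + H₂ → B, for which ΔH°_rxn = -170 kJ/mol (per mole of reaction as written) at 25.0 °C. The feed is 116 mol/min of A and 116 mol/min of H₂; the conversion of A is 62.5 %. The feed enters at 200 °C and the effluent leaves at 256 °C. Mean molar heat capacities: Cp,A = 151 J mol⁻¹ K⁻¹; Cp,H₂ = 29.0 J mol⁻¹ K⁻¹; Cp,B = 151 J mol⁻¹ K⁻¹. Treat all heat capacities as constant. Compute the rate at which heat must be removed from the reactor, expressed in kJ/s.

Q_out = 194 kJ/s

Extent of reaction ξ = 0.625 × 116 = 72.5 mol/min
Reaction term: ξ·ΔH°_rxn = 72.5 × -170 = -12325 kJ/min
Sensible, feed 200→25 °C: -3654 kJ/min
Outlet flows (mol/min): A 43.5, H₂ 43.5, B 72.5
Sensible, products 25→256 °C: 4337.6 kJ/min
Q = ΔH = -11641 kJ/min = -194.02 kW
Heat removed = 194.02 kJ/s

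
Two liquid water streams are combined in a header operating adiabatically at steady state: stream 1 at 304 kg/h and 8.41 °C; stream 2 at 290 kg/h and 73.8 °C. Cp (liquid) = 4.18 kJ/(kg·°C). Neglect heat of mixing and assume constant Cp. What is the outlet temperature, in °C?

No heat crosses the boundary, so H_out = H_in.
T_out = Σ ṁᵢCp,ᵢTᵢ / Σ ṁᵢCp,ᵢ
      = 100150 / 2482.9 = 40.334 °C

T_out = 40.3 °C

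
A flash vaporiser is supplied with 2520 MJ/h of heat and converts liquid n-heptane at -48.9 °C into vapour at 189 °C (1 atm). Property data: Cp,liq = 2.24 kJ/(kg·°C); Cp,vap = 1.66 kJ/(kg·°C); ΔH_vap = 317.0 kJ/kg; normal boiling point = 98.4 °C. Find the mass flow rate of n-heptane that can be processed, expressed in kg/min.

ṁ = 52.7 kg/min

Δh = 2.24×(98.4−-48.9) + 317.0 + 1.66×(189−98.4) = 797.35 kJ/kg
Q = 2520 MJ/h = 700 kJ/s = 42000 kJ/min
ṁ = Q/Δh = 42000 / 797.35 = 52.675 kg/min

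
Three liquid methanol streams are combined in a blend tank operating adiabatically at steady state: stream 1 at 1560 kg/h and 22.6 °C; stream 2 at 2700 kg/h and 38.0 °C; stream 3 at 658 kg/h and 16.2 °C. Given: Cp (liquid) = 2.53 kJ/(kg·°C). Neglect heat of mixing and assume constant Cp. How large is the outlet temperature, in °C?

Energy balance with Q = 0: Σ ṁᵢCp,ᵢ(T_out − Tᵢ) = 0
T_out = Σ ṁᵢCp,ᵢTᵢ / Σ ṁᵢCp,ᵢ
      = 375740 / 12443 = 30.198 °C

T_out = 30.2 °C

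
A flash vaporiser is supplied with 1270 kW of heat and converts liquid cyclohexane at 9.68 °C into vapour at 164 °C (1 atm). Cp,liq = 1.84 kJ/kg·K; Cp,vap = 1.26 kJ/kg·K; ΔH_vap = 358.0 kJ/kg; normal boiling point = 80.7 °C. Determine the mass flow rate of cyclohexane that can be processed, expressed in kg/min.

ṁ = 128 kg/min

Δh = 1.84×(80.7−9.68) + 358.0 + 1.26×(164−80.7) = 593.63 kJ/kg
Q = 1270 kW = 1270 kJ/s = 76200 kJ/min
ṁ = Q/Δh = 76200 / 593.63 = 128.36 kg/min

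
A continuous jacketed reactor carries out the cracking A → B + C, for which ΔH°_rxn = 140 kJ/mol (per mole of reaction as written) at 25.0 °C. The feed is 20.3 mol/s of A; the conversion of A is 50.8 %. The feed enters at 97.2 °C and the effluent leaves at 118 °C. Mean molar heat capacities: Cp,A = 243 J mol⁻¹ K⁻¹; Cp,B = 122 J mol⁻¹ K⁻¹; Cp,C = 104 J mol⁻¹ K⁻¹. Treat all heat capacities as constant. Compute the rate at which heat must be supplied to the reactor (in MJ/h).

Q_in = 5510 MJ/h

Extent of reaction ξ = 0.508 × 20.3 = 10.312 mol/s
Reaction term: ξ·ΔH°_rxn = 10.312 × 140 = 1443.7 kJ/s
Sensible, feed 97.2→25 °C: -356.16 kJ/s
Outlet flows (mol/s): A 9.9876, B 10.312, C 10.312
Sensible, products 25→118 °C: 442.46 kJ/s
Q = ΔH = 1530 kJ/s = 1530 kW
Heat supplied = 5508.1 MJ/h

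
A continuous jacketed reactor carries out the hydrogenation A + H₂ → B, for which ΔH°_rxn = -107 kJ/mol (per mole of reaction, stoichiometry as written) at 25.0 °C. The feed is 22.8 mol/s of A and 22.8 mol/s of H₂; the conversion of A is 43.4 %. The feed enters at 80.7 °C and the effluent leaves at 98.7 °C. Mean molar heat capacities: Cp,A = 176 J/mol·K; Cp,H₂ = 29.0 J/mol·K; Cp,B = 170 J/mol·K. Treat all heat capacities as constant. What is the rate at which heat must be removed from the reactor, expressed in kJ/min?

Extent of reaction ξ = 0.434 × 22.8 = 9.8952 mol/s
Reaction term: ξ·ΔH°_rxn = 9.8952 × -107 = -1058.8 kJ/s
Sensible, feed 80.7→25 °C: -260.34 kJ/s
Outlet flows (mol/s): A 12.905, H₂ 12.905, B 9.8952
Sensible, products 25→98.7 °C: 318.95 kJ/s
Q = ΔH = -1000.2 kJ/s = -1000.2 kW
Heat removed = 60011 kJ/min

Q_out = 60000 kJ/min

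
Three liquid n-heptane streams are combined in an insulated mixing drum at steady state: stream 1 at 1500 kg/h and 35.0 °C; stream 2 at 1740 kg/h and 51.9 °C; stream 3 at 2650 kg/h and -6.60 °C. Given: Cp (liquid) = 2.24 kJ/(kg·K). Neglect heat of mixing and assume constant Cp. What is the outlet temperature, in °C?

T_out = 21.3 °C

Energy balance with Q = 0: Σ ṁᵢCp,ᵢ(T_out − Tᵢ) = 0
T_out = Σ ṁᵢCp,ᵢTᵢ / Σ ṁᵢCp,ᵢ
      = 280710 / 13194 = 21.276 °C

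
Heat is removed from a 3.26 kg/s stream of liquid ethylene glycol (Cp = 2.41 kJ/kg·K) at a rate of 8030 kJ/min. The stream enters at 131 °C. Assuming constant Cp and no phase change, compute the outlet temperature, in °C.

T_out = 114 °C

Q = 8030 kJ/min = 133.83 kJ/s
ΔT = Q/(ṁ·Cp) = 133.83/(3.26×2.41) = 17.035 K
T_out = 131 − 17.035 = 113.97 °C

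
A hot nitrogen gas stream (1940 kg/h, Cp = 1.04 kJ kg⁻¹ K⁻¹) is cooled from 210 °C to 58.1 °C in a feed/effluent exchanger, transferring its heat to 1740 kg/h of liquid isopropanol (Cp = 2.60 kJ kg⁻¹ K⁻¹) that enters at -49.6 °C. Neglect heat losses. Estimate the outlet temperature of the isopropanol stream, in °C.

T_c,out = 18.1 °C

Heat released by hot stream: Q = 1940 × 1.04 × (210 − 58.1) = 306470 kJ/h
Energy balance on cold side (adiabatic exchanger): Q = ṁ_c·Cp_c·(T_c,out − T_c,in)
T_c,out = -49.6 + 306470/(1740 × 2.60) = 18.144 °C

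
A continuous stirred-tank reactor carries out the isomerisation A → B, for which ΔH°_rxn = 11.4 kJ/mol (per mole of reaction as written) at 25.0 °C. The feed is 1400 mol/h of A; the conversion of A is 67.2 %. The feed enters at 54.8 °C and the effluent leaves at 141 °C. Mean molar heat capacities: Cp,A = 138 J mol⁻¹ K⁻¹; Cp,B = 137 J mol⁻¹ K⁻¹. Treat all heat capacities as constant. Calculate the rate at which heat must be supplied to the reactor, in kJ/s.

Q_in = 7.57 kJ/s

Extent of reaction ξ = 0.672 × 1400 = 940.8 mol/h
Reaction term: ξ·ΔH°_rxn = 940.8 × 11.4 = 10725 kJ/h
Sensible, feed 54.8→25 °C: -5757.4 kJ/h
Outlet flows (mol/h): A 459.2, B 940.8
Sensible, products 25→141 °C: 22302 kJ/h
Q = ΔH = 27270 kJ/h = 7.575 kW
Heat supplied = 7.575 kJ/s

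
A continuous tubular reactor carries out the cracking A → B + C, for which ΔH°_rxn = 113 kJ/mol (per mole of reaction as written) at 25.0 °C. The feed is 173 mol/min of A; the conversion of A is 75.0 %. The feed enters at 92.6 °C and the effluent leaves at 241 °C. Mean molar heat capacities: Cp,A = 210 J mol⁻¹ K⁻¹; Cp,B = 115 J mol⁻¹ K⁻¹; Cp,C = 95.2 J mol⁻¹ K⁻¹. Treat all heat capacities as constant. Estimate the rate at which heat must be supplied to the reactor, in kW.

Q_in = 334 kW

Extent of reaction ξ = 0.750 × 173 = 129.75 mol/min
Reaction term: ξ·ΔH°_rxn = 129.75 × 113 = 14662 kJ/min
Sensible, feed 92.6→25 °C: -2455.9 kJ/min
Outlet flows (mol/min): A 43.25, B 129.75, C 129.75
Sensible, products 25→241 °C: 7852.9 kJ/min
Q = ΔH = 20059 kJ/min = 334.31 kW
Heat supplied = 334.31 kW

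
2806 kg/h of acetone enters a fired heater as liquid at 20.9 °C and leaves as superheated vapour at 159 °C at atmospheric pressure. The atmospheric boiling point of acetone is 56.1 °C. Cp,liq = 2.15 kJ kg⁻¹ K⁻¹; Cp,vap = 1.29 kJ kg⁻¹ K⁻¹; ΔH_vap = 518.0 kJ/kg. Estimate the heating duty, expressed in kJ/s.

Q = 566 kJ/s

liquid 20.9→56.1 °C: 75.68 kJ/kg
vaporisation at 56.1 °C: 518 kJ/kg
vapour 56.1→159 °C: 132.74 kJ/kg
Δh = 75.68 + 518 + 132.74 = 726.42 kJ/kg
Q = ṁ·Δh = 2806 kg/h × 726.42 kJ/kg = 2.0383e+06 kJ/h
|Q| = 566.2 kW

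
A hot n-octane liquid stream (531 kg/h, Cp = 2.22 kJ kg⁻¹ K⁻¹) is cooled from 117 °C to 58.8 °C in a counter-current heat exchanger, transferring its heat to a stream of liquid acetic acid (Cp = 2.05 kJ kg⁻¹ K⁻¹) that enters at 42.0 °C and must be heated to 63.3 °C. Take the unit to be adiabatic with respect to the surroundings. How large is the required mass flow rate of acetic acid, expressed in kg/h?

Heat released by hot stream: Q = 531 × 2.22 × (117 − 58.8) = 68607 kJ/h
Energy balance on cold side (adiabatic exchanger): Q = ṁ_c·Cp_c·(T_c,out − T_c,in)
ṁ_c = 68607 / [2.05 × (63.3 − 42.0)] = 1571.2 kg/h

ṁ_c = 1570 kg/h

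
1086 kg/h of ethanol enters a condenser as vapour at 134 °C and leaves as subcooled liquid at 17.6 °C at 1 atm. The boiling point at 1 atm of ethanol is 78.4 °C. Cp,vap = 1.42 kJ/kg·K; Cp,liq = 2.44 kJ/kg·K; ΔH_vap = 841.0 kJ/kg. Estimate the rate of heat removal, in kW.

Q_c = 322 kW

vapour 134→78.4 °C: -78.952 kJ/kg
condensation at 78.4 °C: -841 kJ/kg
liquid 78.4→17.6 °C: -148.35 kJ/kg
Δh = -78.952 + -841 + -148.35 = -1068.3 kJ/kg
Q = ṁ·Δh = 1086 kg/h × -1068.3 kJ/kg = -1.1602e+06 kJ/h
|Q| = 322.27 kW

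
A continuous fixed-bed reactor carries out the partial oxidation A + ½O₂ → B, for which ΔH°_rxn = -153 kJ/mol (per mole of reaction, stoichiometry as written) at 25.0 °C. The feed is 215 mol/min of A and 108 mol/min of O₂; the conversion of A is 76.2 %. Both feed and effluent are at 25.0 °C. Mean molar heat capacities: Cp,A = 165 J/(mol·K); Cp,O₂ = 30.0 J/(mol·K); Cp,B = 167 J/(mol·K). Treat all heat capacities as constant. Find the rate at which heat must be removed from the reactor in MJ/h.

Q_out = 1500 MJ/h

Extent of reaction ξ = 0.762 × 215 = 163.83 mol/min
Reaction term: ξ·ΔH°_rxn = 163.83 × -153 = -25066 kJ/min
Q = ΔH = -25066 kJ/min = -417.77 kW
Heat removed = 1504 MJ/h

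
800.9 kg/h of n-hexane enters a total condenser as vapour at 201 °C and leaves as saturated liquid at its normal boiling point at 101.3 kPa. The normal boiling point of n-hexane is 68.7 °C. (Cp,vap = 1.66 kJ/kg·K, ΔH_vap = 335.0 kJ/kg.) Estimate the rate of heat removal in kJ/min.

Q_c = 7400 kJ/min

vapour 201→68.7 °C: -219.62 kJ/kg
condensation at 68.7 °C: -335 kJ/kg
Δh = -219.62 + -335 = -554.62 kJ/kg
Q = ṁ·Δh = 800.9 kg/h × -554.62 kJ/kg = -444190 kJ/h
|Q| = 123.39 kW = 7403.2 kJ/min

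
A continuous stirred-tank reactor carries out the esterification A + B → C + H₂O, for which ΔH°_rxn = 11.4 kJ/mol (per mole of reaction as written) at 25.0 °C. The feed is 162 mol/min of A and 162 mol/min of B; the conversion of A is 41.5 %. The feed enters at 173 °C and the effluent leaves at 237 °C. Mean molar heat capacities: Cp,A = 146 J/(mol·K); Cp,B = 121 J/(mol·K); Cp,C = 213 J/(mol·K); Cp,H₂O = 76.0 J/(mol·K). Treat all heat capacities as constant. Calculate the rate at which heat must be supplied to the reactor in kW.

Extent of reaction ξ = 0.415 × 162 = 67.23 mol/min
Reaction term: ξ·ΔH°_rxn = 67.23 × 11.4 = 766.42 kJ/min
Sensible, feed 173→25 °C: -6401.6 kJ/min
Outlet flows (mol/min): A 94.77, B 94.77, C 67.23, H₂O 67.23
Sensible, products 25→237 °C: 9483.4 kJ/min
Q = ΔH = 3848.2 kJ/min = 64.137 kW
Heat supplied = 64.137 kW

Q_in = 64.1 kW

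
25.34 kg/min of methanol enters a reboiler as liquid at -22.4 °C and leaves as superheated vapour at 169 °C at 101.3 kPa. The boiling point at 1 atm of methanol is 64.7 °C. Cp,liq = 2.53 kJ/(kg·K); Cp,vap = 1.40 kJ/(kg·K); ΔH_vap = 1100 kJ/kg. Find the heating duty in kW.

Q = 619 kW

liquid -22.4→64.7 °C: 220.36 kJ/kg
vaporisation at 64.7 °C: 1100 kJ/kg
vapour 64.7→169 °C: 146.02 kJ/kg
Δh = 220.36 + 1100 + 146.02 = 1466.4 kJ/kg
Q = ṁ·Δh = 25.34 kg/min × 1466.4 kJ/kg = 37158 kJ/min
|Q| = 619.3 kW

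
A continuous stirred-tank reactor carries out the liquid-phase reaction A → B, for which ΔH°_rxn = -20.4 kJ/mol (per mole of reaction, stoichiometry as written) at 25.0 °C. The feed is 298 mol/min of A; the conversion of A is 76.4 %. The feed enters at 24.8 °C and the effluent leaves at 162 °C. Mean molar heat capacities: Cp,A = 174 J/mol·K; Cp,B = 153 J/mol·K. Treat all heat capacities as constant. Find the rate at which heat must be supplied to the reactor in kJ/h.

Q_in = 109000 kJ/h

Extent of reaction ξ = 0.764 × 298 = 227.67 mol/min
Reaction term: ξ·ΔH°_rxn = 227.67 × -20.4 = -4644.5 kJ/min
Sensible, feed 24.8→25 °C: 10.37 kJ/min
Outlet flows (mol/min): A 70.328, B 227.67
Sensible, products 25→162 °C: 6448.7 kJ/min
Q = ΔH = 1814.6 kJ/min = 30.243 kW
Heat supplied = 108870 kJ/h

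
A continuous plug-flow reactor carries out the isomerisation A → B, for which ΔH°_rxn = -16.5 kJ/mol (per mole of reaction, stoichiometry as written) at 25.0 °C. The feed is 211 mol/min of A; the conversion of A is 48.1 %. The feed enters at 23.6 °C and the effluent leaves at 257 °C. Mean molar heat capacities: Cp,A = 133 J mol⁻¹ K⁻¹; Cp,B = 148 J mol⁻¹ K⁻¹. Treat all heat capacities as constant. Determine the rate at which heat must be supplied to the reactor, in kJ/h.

Extent of reaction ξ = 0.481 × 211 = 101.49 mol/min
Reaction term: ξ·ΔH°_rxn = 101.49 × -16.5 = -1674.6 kJ/min
Sensible, feed 23.6→25 °C: 39.288 kJ/min
Outlet flows (mol/min): A 109.51, B 101.49
Sensible, products 25→257 °C: 6863.8 kJ/min
Q = ΔH = 5228.5 kJ/min = 87.142 kW
Heat supplied = 313710 kJ/h

Q_in = 314000 kJ/h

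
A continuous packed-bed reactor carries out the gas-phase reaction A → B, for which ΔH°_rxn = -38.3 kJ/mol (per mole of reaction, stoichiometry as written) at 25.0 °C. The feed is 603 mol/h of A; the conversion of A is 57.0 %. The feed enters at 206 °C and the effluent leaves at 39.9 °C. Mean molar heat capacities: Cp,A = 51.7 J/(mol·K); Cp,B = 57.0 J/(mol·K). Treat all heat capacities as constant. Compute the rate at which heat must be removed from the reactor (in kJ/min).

Q_out = 305 kJ/min

Extent of reaction ξ = 0.570 × 603 = 343.71 mol/h
Reaction term: ξ·ΔH°_rxn = 343.71 × -38.3 = -13164 kJ/h
Sensible, feed 206→25 °C: -5642.7 kJ/h
Outlet flows (mol/h): A 259.29, B 343.71
Sensible, products 25→39.9 °C: 491.65 kJ/h
Q = ΔH = -18315 kJ/h = -5.0875 kW
Heat removed = 305.25 kJ/min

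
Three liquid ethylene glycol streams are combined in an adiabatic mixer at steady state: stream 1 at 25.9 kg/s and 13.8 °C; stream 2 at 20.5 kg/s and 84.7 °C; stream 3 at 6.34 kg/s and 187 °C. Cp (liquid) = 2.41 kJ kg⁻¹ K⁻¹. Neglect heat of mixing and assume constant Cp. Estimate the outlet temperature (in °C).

T_out = 62.2 °C

Energy balance with Q = 0: Σ ṁᵢCp,ᵢ(T_out − Tᵢ) = 0
Σ ṁᵢCp,ᵢTᵢ = 25.9×2.41×13.8 + 20.5×2.41×84.7 + 6.34×2.41×187 = 7903.2
Σ ṁᵢCp,ᵢ = 25.9×2.41 + 20.5×2.41 + 6.34×2.41 = 127.1
T_out = 7903.2 / 127.1 = 62.18 °C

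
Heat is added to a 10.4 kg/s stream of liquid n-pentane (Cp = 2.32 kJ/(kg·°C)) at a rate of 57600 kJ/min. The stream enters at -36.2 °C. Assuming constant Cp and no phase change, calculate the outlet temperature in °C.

T_out = 3.59 °C

Q = 57600 kJ/min = 960 kJ/s
ΔT = Q/(ṁ·Cp) = 960/(10.4×2.32) = 39.788 K
T_out = -36.2 + 39.788 = 3.5878 °C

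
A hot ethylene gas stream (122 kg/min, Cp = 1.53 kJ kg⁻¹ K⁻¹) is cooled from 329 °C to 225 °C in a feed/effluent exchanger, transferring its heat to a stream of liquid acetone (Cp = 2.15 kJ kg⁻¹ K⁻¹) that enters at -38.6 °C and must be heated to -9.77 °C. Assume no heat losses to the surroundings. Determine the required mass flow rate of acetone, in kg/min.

ṁ_c = 313 kg/min

Heat released by hot stream: Q = 122 × 1.53 × (329 − 225) = 19413 kJ/min
Energy balance on cold side (adiabatic exchanger): Q = ṁ_c·Cp_c·(T_c,out − T_c,in)
ṁ_c = 19413 / [2.15 × (-9.77 − -38.6)] = 313.19 kg/min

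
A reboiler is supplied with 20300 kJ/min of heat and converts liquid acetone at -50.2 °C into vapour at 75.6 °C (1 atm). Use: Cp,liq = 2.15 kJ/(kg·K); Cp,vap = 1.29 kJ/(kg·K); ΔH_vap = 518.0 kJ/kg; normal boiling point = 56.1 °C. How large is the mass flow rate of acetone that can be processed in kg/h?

Δh = 2.15×(56.1−-50.2) + 518.0 + 1.29×(75.6−56.1) = 771.7 kJ/kg
Q = 20300 kJ/min = 338.33 kJ/s = 1.218e+06 kJ/h
ṁ = Q/Δh = 1.218e+06 / 771.7 = 1578.3 kg/h

ṁ = 1580 kg/h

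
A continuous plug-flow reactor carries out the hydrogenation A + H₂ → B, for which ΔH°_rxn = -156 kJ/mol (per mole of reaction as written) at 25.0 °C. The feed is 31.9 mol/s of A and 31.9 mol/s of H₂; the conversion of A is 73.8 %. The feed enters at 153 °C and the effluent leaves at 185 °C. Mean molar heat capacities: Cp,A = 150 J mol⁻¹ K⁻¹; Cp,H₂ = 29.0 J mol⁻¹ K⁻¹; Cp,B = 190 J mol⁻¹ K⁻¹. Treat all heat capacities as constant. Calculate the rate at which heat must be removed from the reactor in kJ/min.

Q_out = 207000 kJ/min

Extent of reaction ξ = 0.738 × 31.9 = 23.542 mol/s
Reaction term: ξ·ΔH°_rxn = 23.542 × -156 = -3672.6 kJ/s
Sensible, feed 153→25 °C: -730.89 kJ/s
Outlet flows (mol/s): A 8.3578, H₂ 8.3578, B 23.542
Sensible, products 25→185 °C: 955.05 kJ/s
Q = ΔH = -3448.4 kJ/s = -3448.4 kW
Heat removed = 206910 kJ/min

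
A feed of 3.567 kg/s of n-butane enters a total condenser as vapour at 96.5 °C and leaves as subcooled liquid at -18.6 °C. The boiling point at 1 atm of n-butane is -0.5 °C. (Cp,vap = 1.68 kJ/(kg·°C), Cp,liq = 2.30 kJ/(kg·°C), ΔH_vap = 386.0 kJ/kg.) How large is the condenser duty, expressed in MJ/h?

Q_c = 7580 MJ/h

vapour 96.5→-0.5 °C: -162.96 kJ/kg
condensation at -0.5 °C: -386 kJ/kg
liquid -0.5→-18.6 °C: -41.63 kJ/kg
Δh = -162.96 + -386 + -41.63 = -590.59 kJ/kg
Q = ṁ·Δh = 3.567 kg/s × -590.59 kJ/kg = -2106.6 kJ/s
|Q| = 2106.6 kW = 7583.9 MJ/h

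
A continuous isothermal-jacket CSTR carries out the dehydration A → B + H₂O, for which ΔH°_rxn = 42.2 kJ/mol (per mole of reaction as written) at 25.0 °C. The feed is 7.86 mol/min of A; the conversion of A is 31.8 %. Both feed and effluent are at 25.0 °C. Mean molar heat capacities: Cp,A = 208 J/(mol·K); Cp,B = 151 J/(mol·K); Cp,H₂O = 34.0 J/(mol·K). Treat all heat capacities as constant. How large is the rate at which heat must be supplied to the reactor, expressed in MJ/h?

Q_in = 6.33 MJ/h

Extent of reaction ξ = 0.318 × 7.86 = 2.4995 mol/min
Reaction term: ξ·ΔH°_rxn = 2.4995 × 42.2 = 105.48 kJ/min
Q = ΔH = 105.48 kJ/min = 1.758 kW
Heat supplied = 6.3287 MJ/h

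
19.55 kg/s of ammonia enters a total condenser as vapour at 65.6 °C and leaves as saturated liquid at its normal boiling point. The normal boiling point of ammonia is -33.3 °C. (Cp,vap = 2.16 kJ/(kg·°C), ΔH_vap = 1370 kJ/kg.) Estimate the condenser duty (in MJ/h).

Q_c = 111000 MJ/h

vapour 65.6→-33.3 °C: -213.62 kJ/kg
condensation at -33.3 °C: -1370 kJ/kg
Δh = -213.62 + -1370 = -1583.6 kJ/kg
Q = ṁ·Δh = 19.55 kg/s × -1583.6 kJ/kg = -30960 kJ/s
|Q| = 30960 kW = 111460 MJ/h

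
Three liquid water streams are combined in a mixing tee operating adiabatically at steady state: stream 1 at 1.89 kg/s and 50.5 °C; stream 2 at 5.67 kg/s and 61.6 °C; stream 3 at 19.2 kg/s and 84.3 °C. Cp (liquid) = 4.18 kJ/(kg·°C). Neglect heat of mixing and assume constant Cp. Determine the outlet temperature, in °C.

Energy balance with Q = 0: Σ ṁᵢCp,ᵢ(T_out − Tᵢ) = 0
Σ ṁᵢCp,ᵢTᵢ = 1.89×4.18×50.5 + 5.67×4.18×61.6 + 19.2×4.18×84.3 = 8624.5
Σ ṁᵢCp,ᵢ = 1.89×4.18 + 5.67×4.18 + 19.2×4.18 = 111.86
T_out = 8624.5 / 111.86 = 77.103 °C

T_out = 77.1 °C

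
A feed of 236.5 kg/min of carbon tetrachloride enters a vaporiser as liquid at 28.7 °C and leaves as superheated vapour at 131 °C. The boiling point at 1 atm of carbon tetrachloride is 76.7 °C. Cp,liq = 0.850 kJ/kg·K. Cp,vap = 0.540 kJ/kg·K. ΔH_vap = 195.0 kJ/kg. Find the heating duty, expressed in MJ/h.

liquid 28.7→76.7 °C: 40.8 kJ/kg
vaporisation at 76.7 °C: 195 kJ/kg
vapour 76.7→131 °C: 29.322 kJ/kg
Δh = 40.8 + 195 + 29.322 = 265.12 kJ/kg
Q = ṁ·Δh = 236.5 kg/min × 265.12 kJ/kg = 62701 kJ/min
|Q| = 1045 kW = 3762.1 MJ/h

Q = 3760 MJ/h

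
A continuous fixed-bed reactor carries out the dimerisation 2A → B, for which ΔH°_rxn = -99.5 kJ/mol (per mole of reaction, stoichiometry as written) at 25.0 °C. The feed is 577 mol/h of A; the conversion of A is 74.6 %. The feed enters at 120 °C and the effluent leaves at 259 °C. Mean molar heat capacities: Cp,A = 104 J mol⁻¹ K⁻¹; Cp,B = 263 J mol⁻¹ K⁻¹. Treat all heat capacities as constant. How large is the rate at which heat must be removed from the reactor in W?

Extent of reaction ξ = 0.746 × 577 / 2 = 215.22 mol/h
Reaction term: ξ·ΔH°_rxn = 215.22 × -99.5 = -21414 kJ/h
Sensible, feed 120→25 °C: -5700.8 kJ/h
Outlet flows (mol/h): A 146.56, B 215.22
Sensible, products 25→259 °C: 16812 kJ/h
Q = ΔH = -10303 kJ/h = -2.8621 kW
Heat removed = 2862.1 W

Q_out = 2860 W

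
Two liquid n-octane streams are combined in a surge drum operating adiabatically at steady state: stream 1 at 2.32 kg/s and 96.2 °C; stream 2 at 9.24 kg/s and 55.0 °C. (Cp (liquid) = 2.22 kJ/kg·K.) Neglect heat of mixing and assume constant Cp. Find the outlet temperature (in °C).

Energy balance with Q = 0: Σ ṁᵢCp,ᵢ(T_out − Tᵢ) = 0
T_out = Σ ṁᵢCp,ᵢTᵢ / Σ ṁᵢCp,ᵢ
      = 1623.7 / 25.663 = 63.269 °C

T_out = 63.3 °C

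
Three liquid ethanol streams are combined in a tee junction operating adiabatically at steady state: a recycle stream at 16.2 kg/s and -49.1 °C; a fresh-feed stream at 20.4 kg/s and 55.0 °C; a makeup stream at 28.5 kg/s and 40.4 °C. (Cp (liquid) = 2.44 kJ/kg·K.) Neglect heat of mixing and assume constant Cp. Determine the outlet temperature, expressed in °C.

No heat crosses the boundary, so H_out = H_in.
T_out = Σ ṁᵢCp,ᵢTᵢ / Σ ṁᵢCp,ᵢ
      = 3606.3 / 158.84 = 22.703 °C

T_out = 22.7 °C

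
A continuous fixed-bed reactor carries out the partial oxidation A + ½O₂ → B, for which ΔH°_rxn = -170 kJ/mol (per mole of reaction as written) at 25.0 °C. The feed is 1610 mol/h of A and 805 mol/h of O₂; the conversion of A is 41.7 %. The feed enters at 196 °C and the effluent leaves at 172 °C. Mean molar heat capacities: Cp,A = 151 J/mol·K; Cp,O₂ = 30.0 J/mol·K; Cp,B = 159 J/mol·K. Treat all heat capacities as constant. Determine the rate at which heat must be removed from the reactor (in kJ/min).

Q_out = 2020 kJ/min

Extent of reaction ξ = 0.417 × 1610 = 671.37 mol/h
Reaction term: ξ·ΔH°_rxn = 671.37 × -170 = -114130 kJ/h
Sensible, feed 196→25 °C: -45701 kJ/h
Outlet flows (mol/h): A 938.63, O₂ 469.31, B 671.37
Sensible, products 25→172 °C: 38596 kJ/h
Q = ΔH = -121240 kJ/h = -33.677 kW
Heat removed = 2020.6 kJ/min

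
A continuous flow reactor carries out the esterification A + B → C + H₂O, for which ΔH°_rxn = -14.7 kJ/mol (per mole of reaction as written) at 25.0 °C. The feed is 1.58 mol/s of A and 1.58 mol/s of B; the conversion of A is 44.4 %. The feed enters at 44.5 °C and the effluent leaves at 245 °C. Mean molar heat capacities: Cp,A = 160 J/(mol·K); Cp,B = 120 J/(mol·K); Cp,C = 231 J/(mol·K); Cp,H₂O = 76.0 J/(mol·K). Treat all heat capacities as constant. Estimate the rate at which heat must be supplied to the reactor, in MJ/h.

Extent of reaction ξ = 0.444 × 1.58 = 0.70152 mol/s
Reaction term: ξ·ΔH°_rxn = 0.70152 × -14.7 = -10.312 kJ/s
Sensible, feed 44.5→25 °C: -8.6268 kJ/s
Outlet flows (mol/s): A 0.87848, B 0.87848, C 0.70152, H₂O 0.70152
Sensible, products 25→245 °C: 101.5 kJ/s
Q = ΔH = 82.556 kJ/s = 82.556 kW
Heat supplied = 297.2 MJ/h

Q_in = 297 MJ/h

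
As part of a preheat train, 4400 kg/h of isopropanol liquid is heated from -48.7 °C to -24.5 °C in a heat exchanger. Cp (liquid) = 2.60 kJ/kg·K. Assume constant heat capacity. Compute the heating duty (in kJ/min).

Q = 4610 kJ/min

Q = ṁ·Cp·ΔT = 4400 × 2.60 × (-24.5 − -48.7) = 276850 kJ/h
Converting: 276850 / 3600 s = 76.902 kW
Heating duty = 4614.1 kJ/min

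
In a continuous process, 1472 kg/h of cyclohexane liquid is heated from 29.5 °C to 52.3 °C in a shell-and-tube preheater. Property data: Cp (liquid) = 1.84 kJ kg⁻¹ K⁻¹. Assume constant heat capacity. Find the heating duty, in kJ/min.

Q = 1030 kJ/min

Q = ṁ·Cp·ΔT = 1472 × 1.84 × (52.3 − 29.5) = 61753 kJ/h
Converting: 61753 / 3600 s = 17.154 kW
Heating duty = 1029.2 kJ/min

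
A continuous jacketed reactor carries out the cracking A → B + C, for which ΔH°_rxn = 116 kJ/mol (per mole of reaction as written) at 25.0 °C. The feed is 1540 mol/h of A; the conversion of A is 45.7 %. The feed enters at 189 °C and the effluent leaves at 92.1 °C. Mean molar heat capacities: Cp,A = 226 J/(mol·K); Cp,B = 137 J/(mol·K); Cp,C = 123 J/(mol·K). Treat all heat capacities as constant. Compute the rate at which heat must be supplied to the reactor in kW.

Q_in = 13.8 kW

Extent of reaction ξ = 0.457 × 1540 = 703.78 mol/h
Reaction term: ξ·ΔH°_rxn = 703.78 × 116 = 81638 kJ/h
Sensible, feed 189→25 °C: -57079 kJ/h
Outlet flows (mol/h): A 836.22, B 703.78, C 703.78
Sensible, products 25→92.1 °C: 24959 kJ/h
Q = ΔH = 49519 kJ/h = 13.755 kW
Heat supplied = 13.755 kW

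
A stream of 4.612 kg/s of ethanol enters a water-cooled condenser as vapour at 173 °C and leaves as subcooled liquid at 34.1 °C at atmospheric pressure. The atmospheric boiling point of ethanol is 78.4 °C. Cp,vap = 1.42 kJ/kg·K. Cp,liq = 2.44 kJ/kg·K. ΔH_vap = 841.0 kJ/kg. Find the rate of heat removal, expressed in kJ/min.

vapour 173→78.4 °C: -134.33 kJ/kg
condensation at 78.4 °C: -841 kJ/kg
liquid 78.4→34.1 °C: -108.09 kJ/kg
Δh = -134.33 + -841 + -108.09 = -1083.4 kJ/kg
Q = ṁ·Δh = 4.612 kg/s × -1083.4 kJ/kg = -4996.8 kJ/s
|Q| = 4996.8 kW = 299810 kJ/min

Q_c = 300000 kJ/min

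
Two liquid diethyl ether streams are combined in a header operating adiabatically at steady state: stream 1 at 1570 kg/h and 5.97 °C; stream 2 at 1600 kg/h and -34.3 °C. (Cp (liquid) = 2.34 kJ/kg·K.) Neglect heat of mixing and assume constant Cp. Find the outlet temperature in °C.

T_out = -14.4 °C

Energy balance with Q = 0: Σ ṁᵢCp,ᵢ(T_out − Tᵢ) = 0
Σ ṁᵢCp,ᵢTᵢ = 1570×2.34×5.97 + 1600×2.34×-34.3 = -106490
Σ ṁᵢCp,ᵢ = 1570×2.34 + 1600×2.34 = 7417.8
T_out = -106490 / 7417.8 = -14.356 °C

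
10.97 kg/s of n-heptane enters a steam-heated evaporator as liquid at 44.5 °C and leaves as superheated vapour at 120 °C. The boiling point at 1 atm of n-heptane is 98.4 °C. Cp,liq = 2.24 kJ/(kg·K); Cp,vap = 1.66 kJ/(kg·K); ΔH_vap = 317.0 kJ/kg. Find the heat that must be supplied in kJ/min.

liquid 44.5→98.4 °C: 120.74 kJ/kg
vaporisation at 98.4 °C: 317 kJ/kg
vapour 98.4→120 °C: 35.856 kJ/kg
Δh = 120.74 + 317 + 35.856 = 473.59 kJ/kg
Q = ṁ·Δh = 10.97 kg/s × 473.59 kJ/kg = 5195.3 kJ/s
|Q| = 5195.3 kW = 311720 kJ/min

Q = 312000 kJ/min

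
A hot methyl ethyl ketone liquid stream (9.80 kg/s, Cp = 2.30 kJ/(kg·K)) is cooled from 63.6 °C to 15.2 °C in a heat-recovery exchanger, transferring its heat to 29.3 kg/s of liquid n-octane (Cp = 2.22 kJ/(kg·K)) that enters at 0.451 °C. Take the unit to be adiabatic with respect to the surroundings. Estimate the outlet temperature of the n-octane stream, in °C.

T_c,out = 17.2 °C

Heat released by hot stream: Q = 9.80 × 2.30 × (63.6 − 15.2) = 1090.9 kJ/s
Energy balance on cold side (adiabatic exchanger): Q = ṁ_c·Cp_c·(T_c,out − T_c,in)
T_c,out = 0.451 + 1090.9/(29.3 × 2.22) = 17.223 °C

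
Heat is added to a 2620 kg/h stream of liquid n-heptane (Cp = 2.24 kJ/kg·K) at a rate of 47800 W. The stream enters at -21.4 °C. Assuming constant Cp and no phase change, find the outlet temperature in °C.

Q = 47800 W = 172080 kJ/h
ΔT = Q/(ṁ·Cp) = 172080/(2620×2.24) = 29.321 K
T_out = -21.4 + 29.321 = 7.9212 °C

T_out = 7.92 °C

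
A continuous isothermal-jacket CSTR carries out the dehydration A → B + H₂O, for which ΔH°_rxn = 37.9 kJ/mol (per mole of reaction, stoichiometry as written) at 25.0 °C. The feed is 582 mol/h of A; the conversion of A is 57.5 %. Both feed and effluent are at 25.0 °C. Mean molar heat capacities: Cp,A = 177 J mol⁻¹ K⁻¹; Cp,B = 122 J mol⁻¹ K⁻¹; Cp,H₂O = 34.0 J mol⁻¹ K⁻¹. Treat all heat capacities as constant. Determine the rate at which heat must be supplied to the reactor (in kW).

Extent of reaction ξ = 0.575 × 582 = 334.65 mol/h
Reaction term: ξ·ΔH°_rxn = 334.65 × 37.9 = 12683 kJ/h
Q = ΔH = 12683 kJ/h = 3.5231 kW
Heat supplied = 3.5231 kW

Q_in = 3.52 kW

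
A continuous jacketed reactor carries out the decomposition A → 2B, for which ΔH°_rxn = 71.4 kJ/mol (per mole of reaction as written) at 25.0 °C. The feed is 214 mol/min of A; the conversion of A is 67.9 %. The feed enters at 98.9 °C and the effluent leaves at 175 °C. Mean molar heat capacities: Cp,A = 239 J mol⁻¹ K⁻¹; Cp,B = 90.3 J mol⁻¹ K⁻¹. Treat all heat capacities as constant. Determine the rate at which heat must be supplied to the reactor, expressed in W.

Extent of reaction ξ = 0.679 × 214 = 145.31 mol/min
Reaction term: ξ·ΔH°_rxn = 145.31 × 71.4 = 10375 kJ/min
Sensible, feed 98.9→25 °C: -3779.7 kJ/min
Outlet flows (mol/min): A 68.694, B 290.61
Sensible, products 25→175 °C: 6399 kJ/min
Q = ΔH = 12994 kJ/min = 216.57 kW
Heat supplied = 216570 W

Q_in = 217000 W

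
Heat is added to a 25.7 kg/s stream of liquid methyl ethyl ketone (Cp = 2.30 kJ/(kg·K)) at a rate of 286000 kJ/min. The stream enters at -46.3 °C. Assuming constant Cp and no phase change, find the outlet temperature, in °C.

Q = 286000 kJ/min = 4766.7 kJ/s
ΔT = Q/(ṁ·Cp) = 4766.7/(25.7×2.30) = 80.641 K
T_out = -46.3 + 80.641 = 34.341 °C

T_out = 34.3 °C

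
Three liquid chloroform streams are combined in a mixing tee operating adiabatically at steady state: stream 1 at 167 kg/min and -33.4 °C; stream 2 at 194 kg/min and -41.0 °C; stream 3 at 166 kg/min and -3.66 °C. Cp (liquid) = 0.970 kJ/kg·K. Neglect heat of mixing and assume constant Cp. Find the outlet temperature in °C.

T_out = -26.8 °C

No heat crosses the boundary, so H_out = H_in.
Σ ṁᵢCp,ᵢTᵢ = 167×0.970×-33.4 + 194×0.970×-41.0 + 166×0.970×-3.66 = -13715
Σ ṁᵢCp,ᵢ = 167×0.970 + 194×0.970 + 166×0.970 = 511.19
T_out = -13715 / 511.19 = -26.83 °C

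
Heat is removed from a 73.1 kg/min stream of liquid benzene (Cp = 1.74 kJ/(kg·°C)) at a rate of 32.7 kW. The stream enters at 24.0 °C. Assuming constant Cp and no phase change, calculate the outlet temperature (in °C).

T_out = 8.57 °C

Q = 32.7 kW = 1962 kJ/min
ΔT = Q/(ṁ·Cp) = 1962/(73.1×1.74) = 15.425 K
T_out = 24.0 − 15.425 = 8.5747 °C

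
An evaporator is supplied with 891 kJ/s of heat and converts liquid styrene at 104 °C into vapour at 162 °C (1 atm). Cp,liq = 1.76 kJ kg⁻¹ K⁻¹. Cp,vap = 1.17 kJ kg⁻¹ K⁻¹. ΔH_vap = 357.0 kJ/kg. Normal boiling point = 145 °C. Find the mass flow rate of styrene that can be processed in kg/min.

Δh = 1.76×(145−104) + 357.0 + 1.17×(162−145) = 449.05 kJ/kg
Q = 891 kJ/s = 891 kJ/s = 53460 kJ/min
ṁ = Q/Δh = 53460 / 449.05 = 119.05 kg/min

ṁ = 119 kg/min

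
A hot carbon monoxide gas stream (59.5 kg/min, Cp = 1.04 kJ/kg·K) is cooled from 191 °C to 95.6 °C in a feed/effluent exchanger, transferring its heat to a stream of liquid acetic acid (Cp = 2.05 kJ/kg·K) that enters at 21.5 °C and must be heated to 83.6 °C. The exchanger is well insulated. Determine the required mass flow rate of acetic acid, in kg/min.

Heat released by hot stream: Q = 59.5 × 1.04 × (191 − 95.6) = 5903.4 kJ/min
Energy balance on cold side (adiabatic exchanger): Q = ṁ_c·Cp_c·(T_c,out − T_c,in)
ṁ_c = 5903.4 / [2.05 × (83.6 − 21.5)] = 46.372 kg/min

ṁ_c = 46.4 kg/min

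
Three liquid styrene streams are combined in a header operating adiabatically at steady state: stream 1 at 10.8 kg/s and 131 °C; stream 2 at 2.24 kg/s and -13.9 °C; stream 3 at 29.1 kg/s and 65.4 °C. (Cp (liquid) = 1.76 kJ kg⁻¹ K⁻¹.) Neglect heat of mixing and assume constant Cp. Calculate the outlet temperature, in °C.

No heat crosses the boundary, so H_out = H_in.
Σ ṁᵢCp,ᵢTᵢ = 10.8×1.76×131 + 2.24×1.76×-13.9 + 29.1×1.76×65.4 = 5784.8
Σ ṁᵢCp,ᵢ = 10.8×1.76 + 2.24×1.76 + 29.1×1.76 = 74.166
T_out = 5784.8 / 74.166 = 77.997 °C

T_out = 78.0 °C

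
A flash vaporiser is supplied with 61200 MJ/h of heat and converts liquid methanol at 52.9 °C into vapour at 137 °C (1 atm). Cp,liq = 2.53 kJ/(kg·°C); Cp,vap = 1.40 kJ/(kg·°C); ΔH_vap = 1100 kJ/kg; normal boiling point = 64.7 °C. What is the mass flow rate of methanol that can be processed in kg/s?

ṁ = 13.8 kg/s

Δh = 2.53×(64.7−52.9) + 1100 + 1.40×(137−64.7) = 1231.1 kJ/kg
Q = 61200 MJ/h = 17000 kJ/s = 17000 kJ/s
ṁ = Q/Δh = 17000 / 1231.1 = 13.809 kg/s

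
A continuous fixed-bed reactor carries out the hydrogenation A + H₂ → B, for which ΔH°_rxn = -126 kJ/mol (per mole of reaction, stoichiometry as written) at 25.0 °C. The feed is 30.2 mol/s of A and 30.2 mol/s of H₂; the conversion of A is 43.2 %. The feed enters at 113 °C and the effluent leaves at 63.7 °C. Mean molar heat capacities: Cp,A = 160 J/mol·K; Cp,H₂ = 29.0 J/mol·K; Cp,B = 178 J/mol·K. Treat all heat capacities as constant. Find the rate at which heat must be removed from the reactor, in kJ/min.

Q_out = 116000 kJ/min

Extent of reaction ξ = 0.432 × 30.2 = 13.046 mol/s
Reaction term: ξ·ΔH°_rxn = 13.046 × -126 = -1643.8 kJ/s
Sensible, feed 113→25 °C: -502.29 kJ/s
Outlet flows (mol/s): A 17.154, H₂ 17.154, B 13.046
Sensible, products 25→63.7 °C: 215.34 kJ/s
Q = ΔH = -1930.8 kJ/s = -1930.8 kW
Heat removed = 115850 kJ/min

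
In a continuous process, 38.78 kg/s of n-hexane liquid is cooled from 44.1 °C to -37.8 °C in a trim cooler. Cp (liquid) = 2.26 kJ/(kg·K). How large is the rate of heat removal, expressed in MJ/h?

Q_c = 25800 MJ/h

Q = ṁ·Cp·ΔT = 38.78 × 2.26 × (-37.8 − 44.1) = -7177.9 kJ/s
Cooling duty = 25841 MJ/h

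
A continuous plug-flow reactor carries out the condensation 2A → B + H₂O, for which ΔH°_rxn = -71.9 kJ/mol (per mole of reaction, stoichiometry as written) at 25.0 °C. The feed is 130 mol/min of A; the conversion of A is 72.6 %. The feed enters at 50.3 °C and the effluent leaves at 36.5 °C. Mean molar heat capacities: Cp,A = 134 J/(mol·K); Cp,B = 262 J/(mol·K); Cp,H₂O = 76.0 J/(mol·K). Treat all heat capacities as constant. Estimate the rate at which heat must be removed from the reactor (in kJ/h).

Extent of reaction ξ = 0.726 × 130 / 2 = 47.19 mol/min
Reaction term: ξ·ΔH°_rxn = 47.19 × -71.9 = -3393 kJ/min
Sensible, feed 50.3→25 °C: -440.73 kJ/min
Outlet flows (mol/min): A 35.62, B 47.19, H₂O 47.19
Sensible, products 25→36.5 °C: 238.32 kJ/min
Q = ΔH = -3595.4 kJ/min = -59.923 kW
Heat removed = 215720 kJ/h

Q_out = 216000 kJ/h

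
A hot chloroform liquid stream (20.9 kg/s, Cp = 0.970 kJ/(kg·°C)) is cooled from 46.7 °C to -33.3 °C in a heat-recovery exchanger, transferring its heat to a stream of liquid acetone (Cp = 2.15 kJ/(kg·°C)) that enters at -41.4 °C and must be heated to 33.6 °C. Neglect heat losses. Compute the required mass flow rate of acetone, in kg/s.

Heat released by hot stream: Q = 20.9 × 0.970 × (46.7 − -33.3) = 1621.8 kJ/s
Energy balance on cold side (adiabatic exchanger): Q = ṁ_c·Cp_c·(T_c,out − T_c,in)
ṁ_c = 1621.8 / [2.15 × (33.6 − -41.4)] = 10.058 kg/s

ṁ_c = 10.1 kg/s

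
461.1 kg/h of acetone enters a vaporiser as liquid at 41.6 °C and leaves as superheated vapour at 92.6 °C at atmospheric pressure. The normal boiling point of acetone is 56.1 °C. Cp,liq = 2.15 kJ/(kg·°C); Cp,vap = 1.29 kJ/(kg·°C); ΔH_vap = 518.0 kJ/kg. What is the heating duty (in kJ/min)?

liquid 41.6→56.1 °C: 31.175 kJ/kg
vaporisation at 56.1 °C: 518 kJ/kg
vapour 56.1→92.6 °C: 47.085 kJ/kg
Δh = 31.175 + 518 + 47.085 = 596.26 kJ/kg
Q = ṁ·Δh = 461.1 kg/h × 596.26 kJ/kg = 274940 kJ/h
|Q| = 76.371 kW = 4582.3 kJ/min

Q = 4580 kJ/min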